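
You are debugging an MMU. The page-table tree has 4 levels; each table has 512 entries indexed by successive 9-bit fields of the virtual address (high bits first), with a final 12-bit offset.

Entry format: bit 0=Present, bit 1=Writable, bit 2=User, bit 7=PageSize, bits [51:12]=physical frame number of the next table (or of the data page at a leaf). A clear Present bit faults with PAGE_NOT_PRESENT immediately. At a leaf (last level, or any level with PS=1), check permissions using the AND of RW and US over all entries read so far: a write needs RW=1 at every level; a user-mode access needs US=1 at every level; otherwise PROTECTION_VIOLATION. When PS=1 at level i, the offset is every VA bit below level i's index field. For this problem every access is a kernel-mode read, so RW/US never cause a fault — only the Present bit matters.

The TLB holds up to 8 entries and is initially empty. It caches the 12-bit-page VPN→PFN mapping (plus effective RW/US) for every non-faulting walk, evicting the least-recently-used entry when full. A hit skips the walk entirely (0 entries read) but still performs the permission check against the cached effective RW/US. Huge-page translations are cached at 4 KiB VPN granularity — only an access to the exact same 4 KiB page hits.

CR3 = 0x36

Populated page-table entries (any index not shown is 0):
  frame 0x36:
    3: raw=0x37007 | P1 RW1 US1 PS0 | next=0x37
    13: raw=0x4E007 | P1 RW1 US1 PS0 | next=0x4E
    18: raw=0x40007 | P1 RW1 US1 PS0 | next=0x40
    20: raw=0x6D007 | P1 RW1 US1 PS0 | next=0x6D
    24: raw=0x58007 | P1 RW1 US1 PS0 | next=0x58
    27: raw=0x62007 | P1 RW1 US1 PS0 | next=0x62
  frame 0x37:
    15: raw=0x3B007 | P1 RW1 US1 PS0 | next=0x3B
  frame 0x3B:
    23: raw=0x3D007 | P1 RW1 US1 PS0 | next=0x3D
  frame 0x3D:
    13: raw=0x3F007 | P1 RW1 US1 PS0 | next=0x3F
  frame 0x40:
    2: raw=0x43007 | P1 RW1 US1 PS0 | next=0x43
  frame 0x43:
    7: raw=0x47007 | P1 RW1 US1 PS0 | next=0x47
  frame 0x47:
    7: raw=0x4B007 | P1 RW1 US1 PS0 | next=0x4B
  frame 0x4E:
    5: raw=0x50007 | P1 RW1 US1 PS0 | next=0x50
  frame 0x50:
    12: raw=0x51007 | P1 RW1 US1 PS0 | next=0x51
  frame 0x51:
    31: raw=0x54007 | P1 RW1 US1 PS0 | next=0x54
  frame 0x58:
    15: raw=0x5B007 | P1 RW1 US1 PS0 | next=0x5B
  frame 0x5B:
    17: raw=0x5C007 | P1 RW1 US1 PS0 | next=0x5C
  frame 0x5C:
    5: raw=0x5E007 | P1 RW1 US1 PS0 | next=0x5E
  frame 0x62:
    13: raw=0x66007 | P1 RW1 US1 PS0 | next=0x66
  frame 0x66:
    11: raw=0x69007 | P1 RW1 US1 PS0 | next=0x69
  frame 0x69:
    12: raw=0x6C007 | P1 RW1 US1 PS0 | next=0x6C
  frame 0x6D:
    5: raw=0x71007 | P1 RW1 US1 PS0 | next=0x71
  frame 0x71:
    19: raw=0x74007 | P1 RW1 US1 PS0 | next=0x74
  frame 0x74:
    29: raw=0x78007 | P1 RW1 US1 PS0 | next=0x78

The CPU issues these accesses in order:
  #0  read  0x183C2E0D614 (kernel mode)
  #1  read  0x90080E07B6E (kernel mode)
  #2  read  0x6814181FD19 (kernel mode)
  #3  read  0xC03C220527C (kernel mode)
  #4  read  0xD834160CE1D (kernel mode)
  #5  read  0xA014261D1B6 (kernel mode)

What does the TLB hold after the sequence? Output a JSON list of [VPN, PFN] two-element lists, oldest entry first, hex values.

Trace:
#0 VA=0x183C2E0D614 (r,kernel):
  [0] read 0x36 idx=3: raw=0x37007 flags P=1 W=1 U=1 S=0
  [1] read 0x37 idx=15: raw=0x3B007 flags P=1 W=1 U=1 S=0
  [2] read 0x3B idx=23: raw=0x3D007 flags P=1 W=1 U=1 S=0
  [3] read 0x3D idx=13: raw=0x3F007 flags P=1 W=1 U=1 S=0
  → PA=0x3F614  (4 entries read)
#1 VA=0x90080E07B6E (r,kernel):
  [0] read 0x36 idx=18: raw=0x40007 flags P=1 W=1 U=1 S=0
  [1] read 0x40 idx=2: raw=0x43007 flags P=1 W=1 U=1 S=0
  [2] read 0x43 idx=7: raw=0x47007 flags P=1 W=1 U=1 S=0
  [3] read 0x47 idx=7: raw=0x4B007 flags P=1 W=1 U=1 S=0
  → PA=0x4BB6E  (4 entries read)
#2 VA=0x6814181FD19 (r,kernel):
  [0] read 0x36 idx=13: raw=0x4E007 flags P=1 W=1 U=1 S=0
  [1] read 0x4E idx=5: raw=0x50007 flags P=1 W=1 U=1 S=0
  [2] read 0x50 idx=12: raw=0x51007 flags P=1 W=1 U=1 S=0
  [3] read 0x51 idx=31: raw=0x54007 flags P=1 W=1 U=1 S=0
  → PA=0x54D19  (4 entries read)
#3 VA=0xC03C220527C (r,kernel):
  [0] read 0x36 idx=24: raw=0x58007 flags P=1 W=1 U=1 S=0
  [1] read 0x58 idx=15: raw=0x5B007 flags P=1 W=1 U=1 S=0
  [2] read 0x5B idx=17: raw=0x5C007 flags P=1 W=1 U=1 S=0
  [3] read 0x5C idx=5: raw=0x5E007 flags P=1 W=1 U=1 S=0
  → PA=0x5E27C  (4 entries read)
#4 VA=0xD834160CE1D (r,kernel):
  [0] read 0x36 idx=27: raw=0x62007 flags P=1 W=1 U=1 S=0
  [1] read 0x62 idx=13: raw=0x66007 flags P=1 W=1 U=1 S=0
  [2] read 0x66 idx=11: raw=0x69007 flags P=1 W=1 U=1 S=0
  [3] read 0x69 idx=12: raw=0x6C007 flags P=1 W=1 U=1 S=0
  → PA=0x6CE1D  (4 entries read)
#5 VA=0xA014261D1B6 (r,kernel):
  [0] read 0x36 idx=20: raw=0x6D007 flags P=1 W=1 U=1 S=0
  [1] read 0x6D idx=5: raw=0x71007 flags P=1 W=1 U=1 S=0
  [2] read 0x71 idx=19: raw=0x74007 flags P=1 W=1 U=1 S=0
  [3] read 0x74 idx=29: raw=0x78007 flags P=1 W=1 U=1 S=0
  → PA=0x781B6  (4 entries read)

TLB: [["0x183C2E0D", "0x3F"], ["0x90080E07", "0x4B"], ["0x6814181F", "0x54"], ["0xC03C2205", "0x5E"], ["0xD834160C", "0x6C"], ["0xA014261D", "0x78"]]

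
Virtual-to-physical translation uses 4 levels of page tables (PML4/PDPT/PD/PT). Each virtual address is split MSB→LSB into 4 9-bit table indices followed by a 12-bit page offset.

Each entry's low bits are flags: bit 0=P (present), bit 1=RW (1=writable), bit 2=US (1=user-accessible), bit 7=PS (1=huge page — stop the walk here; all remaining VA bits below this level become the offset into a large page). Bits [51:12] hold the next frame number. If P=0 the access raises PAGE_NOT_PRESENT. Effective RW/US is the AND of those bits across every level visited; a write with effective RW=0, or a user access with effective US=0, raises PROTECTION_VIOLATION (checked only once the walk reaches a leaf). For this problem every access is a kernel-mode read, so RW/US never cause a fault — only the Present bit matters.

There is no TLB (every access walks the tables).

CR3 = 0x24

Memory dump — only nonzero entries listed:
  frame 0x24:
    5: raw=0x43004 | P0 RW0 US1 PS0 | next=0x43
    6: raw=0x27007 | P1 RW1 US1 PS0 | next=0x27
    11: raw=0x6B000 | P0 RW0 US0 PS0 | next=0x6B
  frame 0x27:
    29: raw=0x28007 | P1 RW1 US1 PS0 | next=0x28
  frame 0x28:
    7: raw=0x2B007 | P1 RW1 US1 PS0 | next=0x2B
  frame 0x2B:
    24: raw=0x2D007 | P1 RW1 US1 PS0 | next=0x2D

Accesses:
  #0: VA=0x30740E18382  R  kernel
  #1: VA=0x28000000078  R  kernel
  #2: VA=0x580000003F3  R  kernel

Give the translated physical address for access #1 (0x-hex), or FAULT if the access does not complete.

Per-access translation:
#0 VA=0x30740E18382 (r,kernel):
  L0 @0x24[6] → 0x27007  P=1,RW=1,US=1,PS=0
  L1 @0x27[29] → 0x28007  P=1,RW=1,US=1,PS=0
  L2 @0x28[7] → 0x2B007  P=1,RW=1,US=1,PS=0
  L3 @0x2B[24] → 0x2D007  P=1,RW=1,US=1,PS=0
  → PA=0x2D382  (4 entries read)
#1 VA=0x28000000078 (r,kernel):
  L0 @0x24[5] → 0x43004  P=0,RW=0,US=1,PS=0
  ✗ PAGE_NOT_PRESENT  [1 reads]
#2 VA=0x580000003F3 (r,kernel):
  L0 @0x24[11] → 0x6B000  P=0,RW=0,US=0,PS=0
  ✗ PAGE_NOT_PRESENT  [1 reads]

Access #1 PA: FAULT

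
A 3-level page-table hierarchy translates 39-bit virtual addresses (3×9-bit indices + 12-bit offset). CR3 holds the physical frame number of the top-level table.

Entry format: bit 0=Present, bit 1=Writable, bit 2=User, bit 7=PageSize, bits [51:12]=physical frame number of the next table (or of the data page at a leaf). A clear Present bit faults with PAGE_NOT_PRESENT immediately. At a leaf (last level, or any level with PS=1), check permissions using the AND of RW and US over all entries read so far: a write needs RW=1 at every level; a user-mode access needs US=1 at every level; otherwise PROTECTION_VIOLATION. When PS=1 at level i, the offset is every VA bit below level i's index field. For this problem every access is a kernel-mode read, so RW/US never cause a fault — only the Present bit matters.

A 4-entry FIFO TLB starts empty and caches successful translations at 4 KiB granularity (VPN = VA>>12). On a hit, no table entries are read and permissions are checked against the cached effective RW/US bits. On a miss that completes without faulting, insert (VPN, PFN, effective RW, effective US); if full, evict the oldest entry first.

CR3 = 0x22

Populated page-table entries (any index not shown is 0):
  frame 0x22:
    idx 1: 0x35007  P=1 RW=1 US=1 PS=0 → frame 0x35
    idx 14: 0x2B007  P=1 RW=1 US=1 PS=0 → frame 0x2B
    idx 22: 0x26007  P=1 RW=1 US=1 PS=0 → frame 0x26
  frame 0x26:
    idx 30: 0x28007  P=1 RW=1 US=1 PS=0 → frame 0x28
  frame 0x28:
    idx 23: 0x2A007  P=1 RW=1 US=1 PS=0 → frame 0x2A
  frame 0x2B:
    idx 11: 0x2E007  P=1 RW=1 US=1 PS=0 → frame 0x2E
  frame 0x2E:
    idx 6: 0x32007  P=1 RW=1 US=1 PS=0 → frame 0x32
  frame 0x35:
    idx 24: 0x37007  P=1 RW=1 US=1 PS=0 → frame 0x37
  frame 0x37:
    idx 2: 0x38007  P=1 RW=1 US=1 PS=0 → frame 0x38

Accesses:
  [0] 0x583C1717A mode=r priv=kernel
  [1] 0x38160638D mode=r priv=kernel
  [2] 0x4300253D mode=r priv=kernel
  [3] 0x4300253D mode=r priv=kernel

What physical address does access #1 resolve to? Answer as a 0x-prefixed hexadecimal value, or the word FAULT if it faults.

Trace:
#0 VA=0x583C1717A (r,kernel):
  L0: frame=0x22 idx=22 entry=0x26007 [P=1 RW=1 US=1 PS=0]
  L1: frame=0x26 idx=30 entry=0x28007 [P=1 RW=1 US=1 PS=0]
  L2: frame=0x28 idx=23 entry=0x2A007 [P=1 RW=1 US=1 PS=0]
  → PA=0x2A17A  (3 entries read)
#1 VA=0x38160638D (r,kernel):
  L0: frame=0x22 idx=14 entry=0x2B007 [P=1 RW=1 US=1 PS=0]
  L1: frame=0x2B idx=11 entry=0x2E007 [P=1 RW=1 US=1 PS=0]
  L2: frame=0x2E idx=6 entry=0x32007 [P=1 RW=1 US=1 PS=0]
  → PA=0x3238D  (3 entries read)
#2 VA=0x4300253D (r,kernel):
  L0: frame=0x22 idx=1 entry=0x35007 [P=1 RW=1 US=1 PS=0]
  L1: frame=0x35 idx=24 entry=0x37007 [P=1 RW=1 US=1 PS=0]
  L2: frame=0x37 idx=2 entry=0x38007 [P=1 RW=1 US=1 PS=0]
  → PA=0x3853D  (3 entries read)
#3 VA=0x4300253D (r,kernel):
  TLB hit vpn=0x43002 → PA=0x3853D

Access #1 PA: 0x3238D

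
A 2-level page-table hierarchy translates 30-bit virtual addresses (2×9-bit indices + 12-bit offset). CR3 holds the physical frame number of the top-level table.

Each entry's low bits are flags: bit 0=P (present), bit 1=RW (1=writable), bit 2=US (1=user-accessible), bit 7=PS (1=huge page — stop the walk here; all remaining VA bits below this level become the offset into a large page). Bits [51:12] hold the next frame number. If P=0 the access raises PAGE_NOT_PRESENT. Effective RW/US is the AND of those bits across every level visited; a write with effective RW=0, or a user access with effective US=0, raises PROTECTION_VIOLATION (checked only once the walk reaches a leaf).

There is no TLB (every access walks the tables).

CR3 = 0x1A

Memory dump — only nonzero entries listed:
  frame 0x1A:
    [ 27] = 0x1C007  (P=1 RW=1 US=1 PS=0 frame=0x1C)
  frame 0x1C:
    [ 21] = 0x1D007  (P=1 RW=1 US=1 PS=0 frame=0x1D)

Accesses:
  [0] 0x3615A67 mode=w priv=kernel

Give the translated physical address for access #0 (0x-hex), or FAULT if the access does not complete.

Trace:
#0 VA=0x3615A67 (w,kernel):
  [0] read 0x1A idx=27: raw=0x1C007 flags P=1 W=1 U=1 S=0
  [1] read 0x1C idx=21: raw=0x1D007 flags P=1 W=1 U=1 S=0
  → PA=0x1DA67  (2 entries read)

Access #0 PA: 0x1DA67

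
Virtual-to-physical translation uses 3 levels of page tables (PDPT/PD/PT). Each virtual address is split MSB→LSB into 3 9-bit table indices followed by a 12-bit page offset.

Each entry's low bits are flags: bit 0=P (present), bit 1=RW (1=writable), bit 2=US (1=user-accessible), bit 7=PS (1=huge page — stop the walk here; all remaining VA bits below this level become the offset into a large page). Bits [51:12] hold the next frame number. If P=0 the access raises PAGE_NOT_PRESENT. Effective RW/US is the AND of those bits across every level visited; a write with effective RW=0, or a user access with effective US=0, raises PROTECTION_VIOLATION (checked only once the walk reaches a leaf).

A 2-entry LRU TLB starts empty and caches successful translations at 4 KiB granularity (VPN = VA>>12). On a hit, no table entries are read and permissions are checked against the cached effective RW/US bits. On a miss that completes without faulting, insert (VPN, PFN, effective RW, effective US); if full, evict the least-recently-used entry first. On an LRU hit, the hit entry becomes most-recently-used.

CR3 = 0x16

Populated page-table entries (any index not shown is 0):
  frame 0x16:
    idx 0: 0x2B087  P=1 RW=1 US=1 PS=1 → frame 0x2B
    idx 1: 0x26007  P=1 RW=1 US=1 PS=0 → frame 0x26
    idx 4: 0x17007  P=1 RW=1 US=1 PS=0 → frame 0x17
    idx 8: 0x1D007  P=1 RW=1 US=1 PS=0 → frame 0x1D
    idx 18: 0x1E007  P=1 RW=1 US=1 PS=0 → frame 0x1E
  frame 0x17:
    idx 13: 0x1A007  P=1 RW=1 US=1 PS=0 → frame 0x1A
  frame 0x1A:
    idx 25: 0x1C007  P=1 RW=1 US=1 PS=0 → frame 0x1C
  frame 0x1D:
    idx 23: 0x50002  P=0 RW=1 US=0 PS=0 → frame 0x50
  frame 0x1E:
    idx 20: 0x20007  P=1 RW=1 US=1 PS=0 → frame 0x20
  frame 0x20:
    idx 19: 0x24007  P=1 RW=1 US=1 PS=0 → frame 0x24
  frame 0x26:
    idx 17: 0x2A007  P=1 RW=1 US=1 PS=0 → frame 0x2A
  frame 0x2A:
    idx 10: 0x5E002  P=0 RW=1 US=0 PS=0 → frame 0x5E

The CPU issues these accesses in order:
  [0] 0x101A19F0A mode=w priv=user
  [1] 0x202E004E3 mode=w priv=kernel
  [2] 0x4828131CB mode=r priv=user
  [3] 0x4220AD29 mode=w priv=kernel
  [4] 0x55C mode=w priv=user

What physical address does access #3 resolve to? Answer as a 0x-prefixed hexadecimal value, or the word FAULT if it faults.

Walk each access:
#0 VA=0x101A19F0A (w,user):
  [0] read 0x16 idx=4: raw=0x17007 flags P=1 W=1 U=1 S=0
  [1] read 0x17 idx=13: raw=0x1A007 flags P=1 W=1 U=1 S=0
  [2] read 0x1A idx=25: raw=0x1C007 flags P=1 W=1 U=1 S=0
  ⇒ phys 0x1CF0A  [3 reads]
#1 VA=0x202E004E3 (w,kernel):
  [0] read 0x16 idx=8: raw=0x1D007 flags P=1 W=1 U=1 S=0
  [1] read 0x1D idx=23: raw=0x50002 flags P=0 W=1 U=0 S=0
  ✗ PAGE_NOT_PRESENT  [2 reads]
#2 VA=0x4828131CB (r,user):
  [0] read 0x16 idx=18: raw=0x1E007 flags P=1 W=1 U=1 S=0
  [1] read 0x1E idx=20: raw=0x20007 flags P=1 W=1 U=1 S=0
  [2] read 0x20 idx=19: raw=0x24007 flags P=1 W=1 U=1 S=0
  ⇒ phys 0x241CB  [3 reads]
#3 VA=0x4220AD29 (w,kernel):
  [0] read 0x16 idx=1: raw=0x26007 flags P=1 W=1 U=1 S=0
  [1] read 0x26 idx=17: raw=0x2A007 flags P=1 W=1 U=1 S=0
  [2] read 0x2A idx=10: raw=0x5E002 flags P=0 W=1 U=0 S=0
  ✗ PAGE_NOT_PRESENT  [3 reads]
#4 VA=0x55C (w,user):
  [0] read 0x16 idx=0: raw=0x2B087 flags P=1 W=1 U=1 S=1
  ⇒ phys 0x2B55C (huge @L0)  [1 reads]

Access #3 PA: FAULT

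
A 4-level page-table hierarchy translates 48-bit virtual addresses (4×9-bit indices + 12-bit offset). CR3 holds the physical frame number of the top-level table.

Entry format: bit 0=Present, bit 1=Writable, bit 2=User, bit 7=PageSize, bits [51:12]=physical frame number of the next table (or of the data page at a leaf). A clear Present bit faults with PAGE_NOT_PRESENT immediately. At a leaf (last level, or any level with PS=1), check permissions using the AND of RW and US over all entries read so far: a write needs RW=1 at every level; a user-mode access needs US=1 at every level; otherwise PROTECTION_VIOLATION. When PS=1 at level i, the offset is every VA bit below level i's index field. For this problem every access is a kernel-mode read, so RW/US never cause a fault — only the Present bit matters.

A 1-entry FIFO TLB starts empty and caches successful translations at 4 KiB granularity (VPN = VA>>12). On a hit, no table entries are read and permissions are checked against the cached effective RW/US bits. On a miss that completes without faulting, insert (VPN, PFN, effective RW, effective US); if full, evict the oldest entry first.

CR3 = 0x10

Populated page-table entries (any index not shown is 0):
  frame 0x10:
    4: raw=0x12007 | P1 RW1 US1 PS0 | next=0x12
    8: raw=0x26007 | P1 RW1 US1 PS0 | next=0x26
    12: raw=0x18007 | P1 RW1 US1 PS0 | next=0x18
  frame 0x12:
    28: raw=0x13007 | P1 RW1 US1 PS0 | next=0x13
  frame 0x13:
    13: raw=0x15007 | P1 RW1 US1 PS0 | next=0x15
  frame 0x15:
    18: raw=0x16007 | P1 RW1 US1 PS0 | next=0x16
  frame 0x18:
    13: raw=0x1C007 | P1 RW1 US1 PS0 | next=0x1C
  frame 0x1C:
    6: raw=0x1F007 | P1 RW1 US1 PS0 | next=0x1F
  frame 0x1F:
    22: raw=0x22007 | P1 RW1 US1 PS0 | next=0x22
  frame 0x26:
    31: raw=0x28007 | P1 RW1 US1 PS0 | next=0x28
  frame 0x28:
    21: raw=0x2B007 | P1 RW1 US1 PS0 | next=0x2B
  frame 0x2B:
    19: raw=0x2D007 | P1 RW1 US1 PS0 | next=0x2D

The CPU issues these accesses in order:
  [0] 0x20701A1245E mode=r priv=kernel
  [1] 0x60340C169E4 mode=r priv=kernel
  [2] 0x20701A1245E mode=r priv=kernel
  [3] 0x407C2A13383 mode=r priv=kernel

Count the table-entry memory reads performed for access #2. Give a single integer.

Per-access translation:
#0 VA=0x20701A1245E (r,kernel):
  L0 @0x10[4] → 0x12007  P=1,RW=1,US=1,PS=0
  L1 @0x12[28] → 0x13007  P=1,RW=1,US=1,PS=0
  L2 @0x13[13] → 0x15007  P=1,RW=1,US=1,PS=0
  L3 @0x15[18] → 0x16007  P=1,RW=1,US=1,PS=0
  ⇒ phys 0x1645E  [4 reads]
#1 VA=0x60340C169E4 (r,kernel):
  L0 @0x10[12] → 0x18007  P=1,RW=1,US=1,PS=0
  L1 @0x18[13] → 0x1C007  P=1,RW=1,US=1,PS=0
  L2 @0x1C[6] → 0x1F007  P=1,RW=1,US=1,PS=0
  L3 @0x1F[22] → 0x22007  P=1,RW=1,US=1,PS=0
  ⇒ phys 0x229E4  [4 reads]
#2 VA=0x20701A1245E (r,kernel):
  L0 @0x10[4] → 0x12007  P=1,RW=1,US=1,PS=0
  L1 @0x12[28] → 0x13007  P=1,RW=1,US=1,PS=0
  L2 @0x13[13] → 0x15007  P=1,RW=1,US=1,PS=0
  L3 @0x15[18] → 0x16007  P=1,RW=1,US=1,PS=0
  ⇒ phys 0x1645E  [4 reads]
#3 VA=0x407C2A13383 (r,kernel):
  L0 @0x10[8] → 0x26007  P=1,RW=1,US=1,PS=0
  L1 @0x26[31] → 0x28007  P=1,RW=1,US=1,PS=0
  L2 @0x28[21] → 0x2B007  P=1,RW=1,US=1,PS=0
  L3 @0x2B[19] → 0x2D007  P=1,RW=1,US=1,PS=0
  ⇒ phys 0x2D383  [4 reads]

Entries read for #2: 4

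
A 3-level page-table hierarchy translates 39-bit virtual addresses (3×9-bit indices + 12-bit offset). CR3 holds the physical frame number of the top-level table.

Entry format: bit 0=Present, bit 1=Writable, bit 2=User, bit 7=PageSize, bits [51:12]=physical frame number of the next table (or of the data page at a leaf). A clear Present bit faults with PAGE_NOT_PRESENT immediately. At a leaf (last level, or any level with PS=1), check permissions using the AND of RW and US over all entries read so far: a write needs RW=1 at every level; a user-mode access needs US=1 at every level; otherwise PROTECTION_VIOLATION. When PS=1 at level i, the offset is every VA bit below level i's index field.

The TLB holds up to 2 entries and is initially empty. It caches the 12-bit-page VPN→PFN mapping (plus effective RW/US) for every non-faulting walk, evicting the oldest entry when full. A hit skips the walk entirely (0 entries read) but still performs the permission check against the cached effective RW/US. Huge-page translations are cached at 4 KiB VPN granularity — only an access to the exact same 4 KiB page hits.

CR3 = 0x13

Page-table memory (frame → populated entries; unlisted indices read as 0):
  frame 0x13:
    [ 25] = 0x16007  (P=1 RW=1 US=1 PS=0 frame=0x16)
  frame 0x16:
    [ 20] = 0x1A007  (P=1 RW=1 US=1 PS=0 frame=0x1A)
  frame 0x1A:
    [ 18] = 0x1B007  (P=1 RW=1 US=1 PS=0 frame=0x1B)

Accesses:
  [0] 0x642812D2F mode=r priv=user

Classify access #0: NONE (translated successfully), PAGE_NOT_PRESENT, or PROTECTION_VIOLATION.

Per-access translation:
#0 VA=0x642812D2F (r,user):
  [0] read 0x13 idx=25: raw=0x16007 flags P=1 W=1 U=1 S=0
  [1] read 0x16 idx=20: raw=0x1A007 flags P=1 W=1 U=1 S=0
  [2] read 0x1A idx=18: raw=0x1B007 flags P=1 W=1 U=1 S=0
  → PA=0x1BD2F  (3 entries read)

Access #0 fault: NONE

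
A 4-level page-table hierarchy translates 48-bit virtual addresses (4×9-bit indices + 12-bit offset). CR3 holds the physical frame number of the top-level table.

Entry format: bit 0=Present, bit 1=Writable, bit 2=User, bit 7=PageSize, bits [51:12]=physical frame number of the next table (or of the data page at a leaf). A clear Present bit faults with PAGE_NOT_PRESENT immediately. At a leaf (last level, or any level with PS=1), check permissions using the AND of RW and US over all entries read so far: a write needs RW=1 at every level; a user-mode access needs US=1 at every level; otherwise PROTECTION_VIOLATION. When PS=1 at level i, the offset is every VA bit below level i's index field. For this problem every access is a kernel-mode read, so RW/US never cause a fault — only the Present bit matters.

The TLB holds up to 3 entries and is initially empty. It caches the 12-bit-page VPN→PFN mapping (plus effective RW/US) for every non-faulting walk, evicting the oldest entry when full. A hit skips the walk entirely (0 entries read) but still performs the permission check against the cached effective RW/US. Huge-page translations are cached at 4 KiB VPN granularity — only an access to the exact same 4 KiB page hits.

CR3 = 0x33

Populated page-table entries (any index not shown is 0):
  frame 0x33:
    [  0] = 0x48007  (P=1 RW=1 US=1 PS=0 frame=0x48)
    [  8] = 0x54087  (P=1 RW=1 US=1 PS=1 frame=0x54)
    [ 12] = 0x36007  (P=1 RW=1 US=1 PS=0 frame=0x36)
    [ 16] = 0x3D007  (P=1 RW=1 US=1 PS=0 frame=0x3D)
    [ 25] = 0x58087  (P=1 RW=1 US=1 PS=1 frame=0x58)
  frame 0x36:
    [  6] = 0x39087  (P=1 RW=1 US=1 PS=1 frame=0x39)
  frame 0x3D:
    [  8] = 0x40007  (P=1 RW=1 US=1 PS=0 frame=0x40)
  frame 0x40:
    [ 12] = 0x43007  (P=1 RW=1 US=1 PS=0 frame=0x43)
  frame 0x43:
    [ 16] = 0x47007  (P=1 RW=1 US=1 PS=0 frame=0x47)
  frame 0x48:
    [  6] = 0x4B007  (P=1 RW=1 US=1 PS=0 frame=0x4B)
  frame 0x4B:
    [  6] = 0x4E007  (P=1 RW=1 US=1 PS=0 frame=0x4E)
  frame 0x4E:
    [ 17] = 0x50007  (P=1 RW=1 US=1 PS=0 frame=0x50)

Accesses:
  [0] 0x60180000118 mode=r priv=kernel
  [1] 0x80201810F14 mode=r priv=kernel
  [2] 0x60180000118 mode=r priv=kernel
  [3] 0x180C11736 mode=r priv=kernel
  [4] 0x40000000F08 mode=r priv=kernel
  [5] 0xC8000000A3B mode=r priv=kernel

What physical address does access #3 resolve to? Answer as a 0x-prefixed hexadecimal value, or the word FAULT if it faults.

Trace:
#0 VA=0x60180000118 (r,kernel):
  [0] read 0x33 idx=12: raw=0x36007 flags P=1 W=1 U=1 S=0
  [1] read 0x36 idx=6: raw=0x39087 flags P=1 W=1 U=1 S=1
  ⇒ phys 0x39118 (huge @L1)  [2 reads]
#1 VA=0x80201810F14 (r,kernel):
  [0] read 0x33 idx=16: raw=0x3D007 flags P=1 W=1 U=1 S=0
  [1] read 0x3D idx=8: raw=0x40007 flags P=1 W=1 U=1 S=0
  [2] read 0x40 idx=12: raw=0x43007 flags P=1 W=1 U=1 S=0
  [3] read 0x43 idx=16: raw=0x47007 flags P=1 W=1 U=1 S=0
  ⇒ phys 0x47F14  [4 reads]
#2 VA=0x60180000118 (r,kernel):
  TLB hit vpn=0x60180000 → PA=0x39118
#3 VA=0x180C11736 (r,kernel):
  [0] read 0x33 idx=0: raw=0x48007 flags P=1 W=1 U=1 S=0
  [1] read 0x48 idx=6: raw=0x4B007 flags P=1 W=1 U=1 S=0
  [2] read 0x4B idx=6: raw=0x4E007 flags P=1 W=1 U=1 S=0
  [3] read 0x4E idx=17: raw=0x50007 flags P=1 W=1 U=1 S=0
  ⇒ phys 0x50736  [4 reads]
#4 VA=0x40000000F08 (r,kernel):
  [0] read 0x33 idx=8: raw=0x54087 flags P=1 W=1 U=1 S=1
  ⇒ phys 0x54F08 (huge @L0)  [1 reads]
#5 VA=0xC8000000A3B (r,kernel):
  [0] read 0x33 idx=25: raw=0x58087 flags P=1 W=1 U=1 S=1
  ⇒ phys 0x58A3B (huge @L0)  [1 reads]

Access #3 PA: 0x50736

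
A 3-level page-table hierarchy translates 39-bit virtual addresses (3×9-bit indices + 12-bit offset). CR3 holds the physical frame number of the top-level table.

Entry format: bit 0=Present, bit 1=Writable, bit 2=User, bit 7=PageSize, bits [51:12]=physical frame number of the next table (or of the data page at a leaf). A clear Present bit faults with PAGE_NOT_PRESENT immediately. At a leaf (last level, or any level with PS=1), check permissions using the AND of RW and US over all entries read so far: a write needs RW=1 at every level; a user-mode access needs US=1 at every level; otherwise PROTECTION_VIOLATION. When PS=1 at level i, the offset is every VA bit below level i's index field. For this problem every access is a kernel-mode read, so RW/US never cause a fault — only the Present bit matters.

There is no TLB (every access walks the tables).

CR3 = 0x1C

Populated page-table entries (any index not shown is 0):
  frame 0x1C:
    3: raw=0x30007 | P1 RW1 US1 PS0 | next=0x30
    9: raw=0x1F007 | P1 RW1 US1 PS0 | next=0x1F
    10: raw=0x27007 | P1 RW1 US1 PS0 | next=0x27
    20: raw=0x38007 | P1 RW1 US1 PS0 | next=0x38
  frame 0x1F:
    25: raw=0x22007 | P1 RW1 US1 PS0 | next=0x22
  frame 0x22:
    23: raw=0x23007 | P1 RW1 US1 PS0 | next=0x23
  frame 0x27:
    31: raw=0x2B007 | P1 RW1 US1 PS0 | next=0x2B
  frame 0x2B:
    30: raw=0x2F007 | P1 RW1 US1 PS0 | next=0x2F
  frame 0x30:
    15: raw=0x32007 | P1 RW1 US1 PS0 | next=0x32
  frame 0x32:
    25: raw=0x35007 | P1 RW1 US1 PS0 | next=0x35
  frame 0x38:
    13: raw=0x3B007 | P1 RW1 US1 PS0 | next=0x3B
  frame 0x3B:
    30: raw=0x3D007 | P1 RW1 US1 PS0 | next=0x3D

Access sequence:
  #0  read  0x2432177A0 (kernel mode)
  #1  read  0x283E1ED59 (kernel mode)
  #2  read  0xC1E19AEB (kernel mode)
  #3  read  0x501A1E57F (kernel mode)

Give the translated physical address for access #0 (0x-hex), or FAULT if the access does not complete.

Trace:
#0 VA=0x2432177A0 (r,kernel):
  L0 @0x1C[9] → 0x1F007  P=1,RW=1,US=1,PS=0
  L1 @0x1F[25] → 0x22007  P=1,RW=1,US=1,PS=0
  L2 @0x22[23] → 0x23007  P=1,RW=1,US=1,PS=0
  → PA=0x237A0  (3 entries read)
#1 VA=0x283E1ED59 (r,kernel):
  L0 @0x1C[10] → 0x27007  P=1,RW=1,US=1,PS=0
  L1 @0x27[31] → 0x2B007  P=1,RW=1,US=1,PS=0
  L2 @0x2B[30] → 0x2F007  P=1,RW=1,US=1,PS=0
  → PA=0x2FD59  (3 entries read)
#2 VA=0xC1E19AEB (r,kernel):
  L0 @0x1C[3] → 0x30007  P=1,RW=1,US=1,PS=0
  L1 @0x30[15] → 0x32007  P=1,RW=1,US=1,PS=0
  L2 @0x32[25] → 0x35007  P=1,RW=1,US=1,PS=0
  → PA=0x35AEB  (3 entries read)
#3 VA=0x501A1E57F (r,kernel):
  L0 @0x1C[20] → 0x38007  P=1,RW=1,US=1,PS=0
  L1 @0x38[13] → 0x3B007  P=1,RW=1,US=1,PS=0
  L2 @0x3B[30] → 0x3D007  P=1,RW=1,US=1,PS=0
  → PA=0x3D57F  (3 entries read)

Access #0 PA: 0x237A0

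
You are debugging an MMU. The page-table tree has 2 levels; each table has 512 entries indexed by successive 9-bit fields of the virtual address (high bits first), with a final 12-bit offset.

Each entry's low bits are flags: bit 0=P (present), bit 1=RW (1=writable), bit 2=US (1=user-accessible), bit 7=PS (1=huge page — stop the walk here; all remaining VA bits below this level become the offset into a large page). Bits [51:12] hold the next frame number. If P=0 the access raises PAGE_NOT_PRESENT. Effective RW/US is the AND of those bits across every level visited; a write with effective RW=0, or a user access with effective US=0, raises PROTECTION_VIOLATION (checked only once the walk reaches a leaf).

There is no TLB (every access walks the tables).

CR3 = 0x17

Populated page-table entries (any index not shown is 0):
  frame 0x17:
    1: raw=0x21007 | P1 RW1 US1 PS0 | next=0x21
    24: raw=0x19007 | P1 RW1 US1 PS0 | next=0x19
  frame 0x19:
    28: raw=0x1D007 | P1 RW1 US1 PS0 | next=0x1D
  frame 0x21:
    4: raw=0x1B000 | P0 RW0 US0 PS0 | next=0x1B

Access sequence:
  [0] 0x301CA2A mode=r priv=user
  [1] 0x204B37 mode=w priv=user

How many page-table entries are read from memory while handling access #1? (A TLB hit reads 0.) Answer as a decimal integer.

Trace:
#0 VA=0x301CA2A (r,user):
  lvl0: tbl 0x17, slot 24 ⇒ 0x19007 (P1/RW1/US1/PS0)
  lvl1: tbl 0x19, slot 28 ⇒ 0x1D007 (P1/RW1/US1/PS0)
  ⇒ phys 0x1DA2A  [2 reads]
#1 VA=0x204B37 (w,user):
  lvl0: tbl 0x17, slot 1 ⇒ 0x21007 (P1/RW1/US1/PS0)
  lvl1: tbl 0x21, slot 4 ⇒ 0x1B000 (P0/RW0/US0/PS0)
  ✗ PAGE_NOT_PRESENT  [2 reads]

Entries read for #1: 2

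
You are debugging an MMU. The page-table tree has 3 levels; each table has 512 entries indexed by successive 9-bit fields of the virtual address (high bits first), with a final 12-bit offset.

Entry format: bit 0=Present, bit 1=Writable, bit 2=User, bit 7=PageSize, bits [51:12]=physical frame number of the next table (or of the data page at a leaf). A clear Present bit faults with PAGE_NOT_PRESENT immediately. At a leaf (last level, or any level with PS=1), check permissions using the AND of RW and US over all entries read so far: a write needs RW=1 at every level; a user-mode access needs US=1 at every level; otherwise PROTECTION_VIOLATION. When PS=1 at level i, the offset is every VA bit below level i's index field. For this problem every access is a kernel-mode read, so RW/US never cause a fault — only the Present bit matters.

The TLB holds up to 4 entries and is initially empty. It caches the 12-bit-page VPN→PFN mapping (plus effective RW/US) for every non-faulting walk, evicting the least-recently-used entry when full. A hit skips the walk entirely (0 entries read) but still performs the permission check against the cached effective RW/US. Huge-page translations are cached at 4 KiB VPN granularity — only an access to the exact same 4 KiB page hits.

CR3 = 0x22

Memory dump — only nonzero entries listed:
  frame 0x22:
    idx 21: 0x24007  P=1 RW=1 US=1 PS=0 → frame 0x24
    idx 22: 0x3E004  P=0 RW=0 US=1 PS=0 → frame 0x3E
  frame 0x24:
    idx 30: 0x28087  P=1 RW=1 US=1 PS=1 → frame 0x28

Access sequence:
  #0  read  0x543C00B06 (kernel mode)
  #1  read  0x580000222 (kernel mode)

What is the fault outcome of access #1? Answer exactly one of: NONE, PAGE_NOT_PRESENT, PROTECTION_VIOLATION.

Per-access translation:
#0 VA=0x543C00B06 (r,kernel):
  [0] read 0x22 idx=21: raw=0x24007 flags P=1 W=1 U=1 S=0
  [1] read 0x24 idx=30: raw=0x28087 flags P=1 W=1 U=1 S=1
  ⇒ phys 0x28B06 (huge @L1)  [2 reads]
#1 VA=0x580000222 (r,kernel):
  [0] read 0x22 idx=22: raw=0x3E004 flags P=0 W=0 U=1 S=0
  ✗ PAGE_NOT_PRESENT  [1 reads]

Access #1 fault: PAGE_NOT_PRESENT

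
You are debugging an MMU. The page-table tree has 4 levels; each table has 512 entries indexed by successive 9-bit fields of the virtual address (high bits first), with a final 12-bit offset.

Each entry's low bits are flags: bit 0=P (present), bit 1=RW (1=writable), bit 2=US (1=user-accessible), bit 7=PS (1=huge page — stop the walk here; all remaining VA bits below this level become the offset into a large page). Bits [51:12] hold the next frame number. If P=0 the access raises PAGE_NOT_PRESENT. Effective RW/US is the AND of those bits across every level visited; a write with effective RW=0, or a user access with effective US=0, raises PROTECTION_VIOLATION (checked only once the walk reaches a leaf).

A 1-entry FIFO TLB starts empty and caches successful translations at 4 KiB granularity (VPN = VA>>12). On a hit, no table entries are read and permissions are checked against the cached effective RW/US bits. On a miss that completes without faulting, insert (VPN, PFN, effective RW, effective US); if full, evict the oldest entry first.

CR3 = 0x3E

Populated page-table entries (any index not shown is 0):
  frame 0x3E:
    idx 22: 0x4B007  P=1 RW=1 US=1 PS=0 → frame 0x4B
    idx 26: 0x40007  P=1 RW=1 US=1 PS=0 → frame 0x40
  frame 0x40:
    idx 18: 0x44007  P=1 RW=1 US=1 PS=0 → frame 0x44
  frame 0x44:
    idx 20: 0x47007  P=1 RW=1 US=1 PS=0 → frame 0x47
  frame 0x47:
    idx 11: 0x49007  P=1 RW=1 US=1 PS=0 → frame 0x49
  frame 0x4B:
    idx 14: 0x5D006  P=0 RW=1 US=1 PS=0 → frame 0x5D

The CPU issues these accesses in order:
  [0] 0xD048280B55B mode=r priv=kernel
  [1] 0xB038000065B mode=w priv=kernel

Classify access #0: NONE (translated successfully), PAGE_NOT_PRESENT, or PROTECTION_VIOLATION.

Trace:
#0 VA=0xD048280B55B (r,kernel):
  L0 @0x3E[26] → 0x40007  P=1,RW=1,US=1,PS=0
  L1 @0x40[18] → 0x44007  P=1,RW=1,US=1,PS=0
  L2 @0x44[20] → 0x47007  P=1,RW=1,US=1,PS=0
  L3 @0x47[11] → 0x49007  P=1,RW=1,US=1,PS=0
  ✓ 0x4955B  — 4 lookups
#1 VA=0xB038000065B (w,kernel):
  L0 @0x3E[22] → 0x4B007  P=1,RW=1,US=1,PS=0
  L1 @0x4B[14] → 0x5D006  P=0,RW=1,US=1,PS=0
  ⇒ fault: PAGE_NOT_PRESENT  — 2 lookups

Access #0 fault: NONE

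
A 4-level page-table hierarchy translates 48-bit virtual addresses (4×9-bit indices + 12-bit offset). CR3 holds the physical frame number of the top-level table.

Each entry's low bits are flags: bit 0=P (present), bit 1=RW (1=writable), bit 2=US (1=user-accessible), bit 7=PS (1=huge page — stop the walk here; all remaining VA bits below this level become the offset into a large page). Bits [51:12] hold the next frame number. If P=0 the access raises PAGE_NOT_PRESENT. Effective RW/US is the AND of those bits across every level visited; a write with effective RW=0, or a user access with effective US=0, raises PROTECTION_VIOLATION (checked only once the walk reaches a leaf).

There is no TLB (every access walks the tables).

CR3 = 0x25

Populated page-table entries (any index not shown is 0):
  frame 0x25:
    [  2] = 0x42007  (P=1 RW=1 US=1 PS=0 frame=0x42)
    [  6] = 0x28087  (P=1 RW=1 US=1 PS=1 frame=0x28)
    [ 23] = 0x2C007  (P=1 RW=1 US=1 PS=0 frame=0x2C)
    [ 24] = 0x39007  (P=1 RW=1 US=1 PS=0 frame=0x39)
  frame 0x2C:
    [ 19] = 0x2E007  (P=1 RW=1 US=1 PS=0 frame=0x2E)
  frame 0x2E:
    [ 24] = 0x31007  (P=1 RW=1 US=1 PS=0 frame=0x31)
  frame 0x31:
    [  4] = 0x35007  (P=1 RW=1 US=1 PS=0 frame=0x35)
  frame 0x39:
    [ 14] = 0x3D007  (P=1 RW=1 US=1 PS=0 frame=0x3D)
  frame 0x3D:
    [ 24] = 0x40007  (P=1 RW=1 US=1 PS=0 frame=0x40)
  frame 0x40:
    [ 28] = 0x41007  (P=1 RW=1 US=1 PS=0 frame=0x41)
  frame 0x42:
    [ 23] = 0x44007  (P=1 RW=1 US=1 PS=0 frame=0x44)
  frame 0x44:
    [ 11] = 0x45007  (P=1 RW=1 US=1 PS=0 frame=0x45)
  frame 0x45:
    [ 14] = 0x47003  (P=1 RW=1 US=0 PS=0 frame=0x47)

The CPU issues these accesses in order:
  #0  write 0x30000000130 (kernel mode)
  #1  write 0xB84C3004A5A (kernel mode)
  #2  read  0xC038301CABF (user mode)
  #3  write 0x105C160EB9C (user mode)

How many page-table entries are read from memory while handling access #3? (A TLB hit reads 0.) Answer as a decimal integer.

Trace:
#0 VA=0x30000000130 (w,kernel):
  [0] read 0x25 idx=6: raw=0x28087 flags P=1 W=1 U=1 S=1
  → PA=0x28130 (huge @L0)  (1 entries read)
#1 VA=0xB84C3004A5A (w,kernel):
  [0] read 0x25 idx=23: raw=0x2C007 flags P=1 W=1 U=1 S=0
  [1] read 0x2C idx=19: raw=0x2E007 flags P=1 W=1 U=1 S=0
  [2] read 0x2E idx=24: raw=0x31007 flags P=1 W=1 U=1 S=0
  [3] read 0x31 idx=4: raw=0x35007 flags P=1 W=1 U=1 S=0
  → PA=0x35A5A  (4 entries read)
#2 VA=0xC038301CABF (r,user):
  [0] read 0x25 idx=24: raw=0x39007 flags P=1 W=1 U=1 S=0
  [1] read 0x39 idx=14: raw=0x3D007 flags P=1 W=1 U=1 S=0
  [2] read 0x3D idx=24: raw=0x40007 flags P=1 W=1 U=1 S=0
  [3] read 0x40 idx=28: raw=0x41007 flags P=1 W=1 U=1 S=0
  → PA=0x41ABF  (4 entries read)
#3 VA=0x105C160EB9C (w,user):
  [0] read 0x25 idx=2: raw=0x42007 flags P=1 W=1 U=1 S=0
  [1] read 0x42 idx=23: raw=0x44007 flags P=1 W=1 U=1 S=0
  [2] read 0x44 idx=11: raw=0x45007 flags P=1 W=1 U=1 S=0
  [3] read 0x45 idx=14: raw=0x47003 flags P=1 W=1 U=0 S=0
  ✗ PROTECTION_VIOLATION  [4 reads]

Entries read for #3: 4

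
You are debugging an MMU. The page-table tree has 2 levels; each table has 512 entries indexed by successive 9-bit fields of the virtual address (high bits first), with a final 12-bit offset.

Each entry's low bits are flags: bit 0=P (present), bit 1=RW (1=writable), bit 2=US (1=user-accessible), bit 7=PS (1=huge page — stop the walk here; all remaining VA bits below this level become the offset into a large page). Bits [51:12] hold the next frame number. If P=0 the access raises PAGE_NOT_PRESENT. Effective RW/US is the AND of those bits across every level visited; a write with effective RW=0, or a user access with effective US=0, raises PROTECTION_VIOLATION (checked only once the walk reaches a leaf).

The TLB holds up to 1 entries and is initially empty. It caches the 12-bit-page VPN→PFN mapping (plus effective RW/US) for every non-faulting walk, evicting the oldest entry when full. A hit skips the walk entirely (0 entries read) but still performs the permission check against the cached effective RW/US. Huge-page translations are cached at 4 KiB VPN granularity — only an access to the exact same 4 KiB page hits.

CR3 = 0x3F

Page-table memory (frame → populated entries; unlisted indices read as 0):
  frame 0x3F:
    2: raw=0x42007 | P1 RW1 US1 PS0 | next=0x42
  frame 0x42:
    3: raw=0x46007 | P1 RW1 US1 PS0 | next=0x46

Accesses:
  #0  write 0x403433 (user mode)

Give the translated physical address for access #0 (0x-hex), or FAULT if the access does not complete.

Walk each access:
#0 VA=0x403433 (w,user):
  L0: frame=0x3F idx=2 entry=0x42007 [P=1 RW=1 US=1 PS=0]
  L1: frame=0x42 idx=3 entry=0x46007 [P=1 RW=1 US=1 PS=0]
  ✓ 0x46433  — 2 lookups

Access #0 PA: 0x46433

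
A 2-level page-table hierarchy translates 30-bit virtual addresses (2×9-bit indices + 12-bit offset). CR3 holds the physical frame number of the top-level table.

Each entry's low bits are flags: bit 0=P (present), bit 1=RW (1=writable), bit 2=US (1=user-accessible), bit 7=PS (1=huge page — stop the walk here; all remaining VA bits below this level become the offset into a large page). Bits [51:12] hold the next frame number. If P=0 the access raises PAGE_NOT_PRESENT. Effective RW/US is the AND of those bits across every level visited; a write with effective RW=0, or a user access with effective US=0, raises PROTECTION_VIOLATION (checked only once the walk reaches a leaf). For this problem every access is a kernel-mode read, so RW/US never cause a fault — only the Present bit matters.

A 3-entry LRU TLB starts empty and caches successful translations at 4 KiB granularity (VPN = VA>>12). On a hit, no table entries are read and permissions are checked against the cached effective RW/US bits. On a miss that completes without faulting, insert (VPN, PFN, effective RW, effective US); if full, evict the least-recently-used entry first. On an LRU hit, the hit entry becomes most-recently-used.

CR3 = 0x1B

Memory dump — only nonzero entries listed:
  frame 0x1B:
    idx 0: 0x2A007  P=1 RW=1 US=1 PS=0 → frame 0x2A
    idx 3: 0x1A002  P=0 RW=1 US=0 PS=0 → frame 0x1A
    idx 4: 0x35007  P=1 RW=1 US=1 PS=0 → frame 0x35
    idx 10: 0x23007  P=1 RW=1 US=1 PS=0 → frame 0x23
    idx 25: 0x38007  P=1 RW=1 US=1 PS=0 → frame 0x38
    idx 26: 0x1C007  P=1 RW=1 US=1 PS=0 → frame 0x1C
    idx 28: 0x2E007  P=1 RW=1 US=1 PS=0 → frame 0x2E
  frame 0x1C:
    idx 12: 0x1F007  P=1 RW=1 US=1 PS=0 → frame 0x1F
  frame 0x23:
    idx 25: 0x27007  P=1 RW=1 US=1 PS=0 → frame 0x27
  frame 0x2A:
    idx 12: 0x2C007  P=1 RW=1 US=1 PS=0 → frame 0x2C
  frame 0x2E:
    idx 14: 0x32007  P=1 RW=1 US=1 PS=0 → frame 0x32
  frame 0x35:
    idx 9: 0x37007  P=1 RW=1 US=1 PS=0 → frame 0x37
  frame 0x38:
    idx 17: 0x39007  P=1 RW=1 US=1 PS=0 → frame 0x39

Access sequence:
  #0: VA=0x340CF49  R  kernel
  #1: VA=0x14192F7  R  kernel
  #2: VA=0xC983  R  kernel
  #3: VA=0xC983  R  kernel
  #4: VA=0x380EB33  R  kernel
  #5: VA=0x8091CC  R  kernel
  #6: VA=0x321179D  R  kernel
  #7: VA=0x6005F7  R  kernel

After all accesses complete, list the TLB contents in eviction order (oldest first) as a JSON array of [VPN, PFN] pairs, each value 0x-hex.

Per-access translation:
#0 VA=0x340CF49 (r,kernel):
  L0 @0x1B[26] → 0x1C007  P=1,RW=1,US=1,PS=0
  L1 @0x1C[12] → 0x1F007  P=1,RW=1,US=1,PS=0
  ⇒ phys 0x1FF49  [2 reads]
#1 VA=0x14192F7 (r,kernel):
  L0 @0x1B[10] → 0x23007  P=1,RW=1,US=1,PS=0
  L1 @0x23[25] → 0x27007  P=1,RW=1,US=1,PS=0
  ⇒ phys 0x272F7  [2 reads]
#2 VA=0xC983 (r,kernel):
  L0 @0x1B[0] → 0x2A007  P=1,RW=1,US=1,PS=0
  L1 @0x2A[12] → 0x2C007  P=1,RW=1,US=1,PS=0
  ⇒ phys 0x2C983  [2 reads]
#3 VA=0xC983 (r,kernel):
  TLB hit vpn=0xC → PA=0x2C983
#4 VA=0x380EB33 (r,kernel):
  L0 @0x1B[28] → 0x2E007  P=1,RW=1,US=1,PS=0
  L1 @0x2E[14] → 0x32007  P=1,RW=1,US=1,PS=0
  ⇒ phys 0x32B33  [2 reads]
#5 VA=0x8091CC (r,kernel):
  L0 @0x1B[4] → 0x35007  P=1,RW=1,US=1,PS=0
  L1 @0x35[9] → 0x37007  P=1,RW=1,US=1,PS=0
  ⇒ phys 0x371CC  [2 reads]
#6 VA=0x321179D (r,kernel):
  L0 @0x1B[25] → 0x38007  P=1,RW=1,US=1,PS=0
  L1 @0x38[17] → 0x39007  P=1,RW=1,US=1,PS=0
  ⇒ phys 0x3979D  [2 reads]
#7 VA=0x6005F7 (r,kernel):
  L0 @0x1B[3] → 0x1A002  P=0,RW=1,US=0,PS=0
  ⇒ fault: PAGE_NOT_PRESENT  — 1 lookups

TLB: [["0x380E", "0x32"], ["0x809", "0x37"], ["0x3211", "0x39"]]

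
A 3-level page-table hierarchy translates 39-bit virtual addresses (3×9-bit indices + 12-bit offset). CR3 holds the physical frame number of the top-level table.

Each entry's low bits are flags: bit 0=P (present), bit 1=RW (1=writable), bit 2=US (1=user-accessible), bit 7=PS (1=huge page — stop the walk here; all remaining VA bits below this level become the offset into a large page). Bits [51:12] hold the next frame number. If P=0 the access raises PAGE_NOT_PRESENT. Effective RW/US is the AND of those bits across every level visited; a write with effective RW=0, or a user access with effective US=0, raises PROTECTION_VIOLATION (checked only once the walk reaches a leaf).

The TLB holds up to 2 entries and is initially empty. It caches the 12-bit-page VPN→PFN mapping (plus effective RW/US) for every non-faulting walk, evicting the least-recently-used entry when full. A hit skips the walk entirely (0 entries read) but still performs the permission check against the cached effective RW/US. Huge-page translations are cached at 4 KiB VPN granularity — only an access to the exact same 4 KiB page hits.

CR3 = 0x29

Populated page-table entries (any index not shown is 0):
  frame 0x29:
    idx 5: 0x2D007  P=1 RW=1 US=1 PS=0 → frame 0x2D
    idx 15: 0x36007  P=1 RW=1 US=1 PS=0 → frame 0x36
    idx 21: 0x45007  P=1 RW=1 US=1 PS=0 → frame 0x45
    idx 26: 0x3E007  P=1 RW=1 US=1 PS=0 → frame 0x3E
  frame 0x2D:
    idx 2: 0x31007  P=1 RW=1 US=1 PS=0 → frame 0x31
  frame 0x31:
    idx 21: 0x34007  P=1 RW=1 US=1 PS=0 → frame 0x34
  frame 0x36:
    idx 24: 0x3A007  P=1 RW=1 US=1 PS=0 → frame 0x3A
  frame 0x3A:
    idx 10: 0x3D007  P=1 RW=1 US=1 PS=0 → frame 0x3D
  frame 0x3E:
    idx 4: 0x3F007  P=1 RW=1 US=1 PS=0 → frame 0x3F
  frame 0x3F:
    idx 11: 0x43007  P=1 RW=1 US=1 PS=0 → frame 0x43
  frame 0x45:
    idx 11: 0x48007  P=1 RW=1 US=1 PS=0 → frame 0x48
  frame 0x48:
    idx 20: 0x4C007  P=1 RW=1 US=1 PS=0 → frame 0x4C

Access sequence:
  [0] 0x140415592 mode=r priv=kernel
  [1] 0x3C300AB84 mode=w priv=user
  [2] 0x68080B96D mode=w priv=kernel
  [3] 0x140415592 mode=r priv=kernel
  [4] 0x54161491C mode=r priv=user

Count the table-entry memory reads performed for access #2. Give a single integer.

Walk each access:
#0 VA=0x140415592 (r,kernel):
  L0: frame=0x29 idx=5 entry=0x2D007 [P=1 RW=1 US=1 PS=0]
  L1: frame=0x2D idx=2 entry=0x31007 [P=1 RW=1 US=1 PS=0]
  L2: frame=0x31 idx=21 entry=0x34007 [P=1 RW=1 US=1 PS=0]
  → PA=0x34592  (3 entries read)
#1 VA=0x3C300AB84 (w,user):
  L0: frame=0x29 idx=15 entry=0x36007 [P=1 RW=1 US=1 PS=0]
  L1: frame=0x36 idx=24 entry=0x3A007 [P=1 RW=1 US=1 PS=0]
  L2: frame=0x3A idx=10 entry=0x3D007 [P=1 RW=1 US=1 PS=0]
  → PA=0x3DB84  (3 entries read)
#2 VA=0x68080B96D (w,kernel):
  L0: frame=0x29 idx=26 entry=0x3E007 [P=1 RW=1 US=1 PS=0]
  L1: frame=0x3E idx=4 entry=0x3F007 [P=1 RW=1 US=1 PS=0]
  L2: frame=0x3F idx=11 entry=0x43007 [P=1 RW=1 US=1 PS=0]
  → PA=0x4396D  (3 entries read)
#3 VA=0x140415592 (r,kernel):
  L0: frame=0x29 idx=5 entry=0x2D007 [P=1 RW=1 US=1 PS=0]
  L1: frame=0x2D idx=2 entry=0x31007 [P=1 RW=1 US=1 PS=0]
  L2: frame=0x31 idx=21 entry=0x34007 [P=1 RW=1 US=1 PS=0]
  → PA=0x34592  (3 entries read)
#4 VA=0x54161491C (r,user):
  L0: frame=0x29 idx=21 entry=0x45007 [P=1 RW=1 US=1 PS=0]
  L1: frame=0x45 idx=11 entry=0x48007 [P=1 RW=1 US=1 PS=0]
  L2: frame=0x48 idx=20 entry=0x4C007 [P=1 RW=1 US=1 PS=0]
  → PA=0x4C91C  (3 entries read)

Entries read for #2: 3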